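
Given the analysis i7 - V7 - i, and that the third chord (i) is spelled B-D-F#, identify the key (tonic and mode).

The chord Bm is a minor triad rooted on B; its label is i.
If B is scale degree 1 and the mode makes that degree carry a minor triad, the tonic is B and the mode is minor.

B minor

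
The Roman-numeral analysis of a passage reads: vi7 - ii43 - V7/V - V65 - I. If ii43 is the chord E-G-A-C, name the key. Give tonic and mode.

G major

ii43 is given as E-G-A-C — a minor seventh chord with root A.
Counting down one scale step from A places the tonic on G; a minor seventh chord on degree 2 is diatonic only in major.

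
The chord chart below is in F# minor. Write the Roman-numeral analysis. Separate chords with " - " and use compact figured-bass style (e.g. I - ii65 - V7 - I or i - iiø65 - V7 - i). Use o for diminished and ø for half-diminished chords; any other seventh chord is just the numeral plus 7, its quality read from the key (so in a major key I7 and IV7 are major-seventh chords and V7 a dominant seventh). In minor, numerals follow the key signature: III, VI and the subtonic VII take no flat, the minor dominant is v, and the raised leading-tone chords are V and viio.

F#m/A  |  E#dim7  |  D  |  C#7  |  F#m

F#m/A: minor triad on F# = scale degree 1 → i6.
E#dim7 has root E#, degree 7 in F# minor, so viio7.
D has root D, degree 6 in F# minor, so VI.
C#7: root C# is the dominant; dominant seventh chord there is V7.
F#m has root F#, degree 1 in F# minor, so i.

i6 - viio7 - VI - V7 - i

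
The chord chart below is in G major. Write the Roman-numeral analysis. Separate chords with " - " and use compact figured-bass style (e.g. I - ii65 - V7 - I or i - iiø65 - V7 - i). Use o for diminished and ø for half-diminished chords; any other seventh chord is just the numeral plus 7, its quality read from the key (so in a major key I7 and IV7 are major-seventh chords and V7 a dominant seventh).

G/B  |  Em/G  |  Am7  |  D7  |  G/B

I6 - vi6 - ii7 - V7 - I6

G/B has root G, degree 1 in G major, so I6.
Em/G: minor triad on E = scale degree 6 → vi6.
Am7: minor seventh chord on A = scale degree 2 → ii7.
D7 has root D, degree 5 in G major, so V7.
G/B: major triad on G = scale degree 1 → I6.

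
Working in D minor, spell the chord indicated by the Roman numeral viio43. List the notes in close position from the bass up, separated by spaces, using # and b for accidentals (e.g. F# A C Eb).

G Bb C# E

In D minor, the leading-tone chord is built on the raised seventh degree, C#.
Stacking thirds from C# gives C#-E-G-Bb.
The figured bass 43 indicates second inversion, placing the fifth (G) in the bass: G-Bb-C#-E.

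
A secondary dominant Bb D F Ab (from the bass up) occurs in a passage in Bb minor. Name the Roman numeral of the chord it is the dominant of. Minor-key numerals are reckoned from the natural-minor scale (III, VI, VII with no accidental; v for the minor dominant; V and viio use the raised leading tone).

The chord is a dominant seventh chord on Bb.
A dominant resolves down a perfect fifth: Bb → Eb. In Bb minor, Eb is scale degree 4, i.e. iv.

iv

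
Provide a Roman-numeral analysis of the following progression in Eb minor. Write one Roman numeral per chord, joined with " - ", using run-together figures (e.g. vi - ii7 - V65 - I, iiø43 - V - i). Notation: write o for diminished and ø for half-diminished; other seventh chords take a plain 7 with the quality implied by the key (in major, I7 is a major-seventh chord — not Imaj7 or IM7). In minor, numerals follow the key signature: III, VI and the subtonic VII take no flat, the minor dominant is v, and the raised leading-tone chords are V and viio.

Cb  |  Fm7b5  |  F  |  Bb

Cb: root Cb is the submediant; major triad there is VI.
Fm7b5: root F is the supertonic; half-diminished seventh chord there is iiø7.
F is the secondary dominant of V (major triad on F): V/V.
Bb: root Bb is the dominant; major triad there is V.

VI - iiø7 - V/V - V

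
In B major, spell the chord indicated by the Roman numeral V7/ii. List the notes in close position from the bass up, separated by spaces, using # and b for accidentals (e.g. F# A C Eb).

The slash means an applied dominant: we want the dominant of ii. In B major, ii is C# minor, and its dominant is built on G#.
Building a dominant seventh chord on G# gives G#-B#-D#-F#.

G# B# D# F#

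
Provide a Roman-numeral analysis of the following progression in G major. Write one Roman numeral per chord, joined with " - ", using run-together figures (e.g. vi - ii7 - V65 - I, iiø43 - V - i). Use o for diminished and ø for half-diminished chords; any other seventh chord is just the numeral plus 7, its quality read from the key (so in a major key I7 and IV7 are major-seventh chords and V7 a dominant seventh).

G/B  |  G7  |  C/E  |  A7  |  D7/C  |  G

I6 - V7/IV - IV6 - V7/V - V42 - I

G/B has root G, degree 1 in G major, so I6.
G7 is the secondary dominant of IV (dominant seventh chord on G): V7/IV.
C/E has root C, degree 4 in G major, so IV6.
A7: chromatic; A is V of V, so V7/V.
D7/C: dominant seventh chord on D = scale degree 5 → V42.
G: root G is the tonic; major triad there is I.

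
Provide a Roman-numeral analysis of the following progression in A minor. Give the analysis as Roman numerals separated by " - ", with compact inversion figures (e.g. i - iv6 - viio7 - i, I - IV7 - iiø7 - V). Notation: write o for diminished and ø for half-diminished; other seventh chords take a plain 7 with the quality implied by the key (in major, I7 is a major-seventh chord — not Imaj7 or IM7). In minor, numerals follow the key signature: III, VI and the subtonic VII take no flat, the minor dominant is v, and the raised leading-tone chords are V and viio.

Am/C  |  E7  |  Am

i6 - V7 - i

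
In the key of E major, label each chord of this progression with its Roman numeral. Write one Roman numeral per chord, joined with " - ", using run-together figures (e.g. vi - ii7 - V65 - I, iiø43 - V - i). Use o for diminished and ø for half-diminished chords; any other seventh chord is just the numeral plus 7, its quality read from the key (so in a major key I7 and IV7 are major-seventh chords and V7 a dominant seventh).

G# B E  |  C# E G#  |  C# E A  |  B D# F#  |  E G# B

I6 - vi - IV6 - V - I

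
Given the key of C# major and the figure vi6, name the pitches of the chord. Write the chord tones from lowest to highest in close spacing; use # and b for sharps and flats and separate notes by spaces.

In C# major, the sixth degree is A#, and the diatonic chord built there is a minor triad.
Stacking thirds from A# gives A#-C#-E#.
The figured bass 6 indicates first inversion, placing the third (C#) in the bass: C#-E#-A#.

C# E# A#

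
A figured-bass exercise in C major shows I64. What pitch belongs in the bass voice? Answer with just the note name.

I in C major has root C; the chord is C-E-G.
The figure 64 means second inversion — the fifth is in the bass.

G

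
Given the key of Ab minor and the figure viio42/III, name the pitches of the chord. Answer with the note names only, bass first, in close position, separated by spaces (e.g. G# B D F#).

The slash marks an applied leading-tone chord: viio of III. In Ab minor, III is Cb, so the leading tone to it is Bb, a half step below.
Building a fully diminished seventh chord on Bb gives Bb-Db-Fb-Abb.
With the 42 figure the chord is in third inversion; from the bass Abb upward in close position it reads Abb-Bb-Db-Fb.

Abb Bb Db Fb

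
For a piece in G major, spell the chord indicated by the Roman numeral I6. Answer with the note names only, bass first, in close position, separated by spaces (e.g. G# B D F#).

The numeral's case and figure indicate a major triad. In G major its root, scale degree 1, is G.
That chord is spelled G-B-D.
With the 6 figure the chord is in first inversion; from the bass B upward in close position it reads B-D-G.

B D G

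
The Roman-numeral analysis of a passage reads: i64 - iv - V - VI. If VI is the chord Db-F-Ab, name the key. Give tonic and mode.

F minor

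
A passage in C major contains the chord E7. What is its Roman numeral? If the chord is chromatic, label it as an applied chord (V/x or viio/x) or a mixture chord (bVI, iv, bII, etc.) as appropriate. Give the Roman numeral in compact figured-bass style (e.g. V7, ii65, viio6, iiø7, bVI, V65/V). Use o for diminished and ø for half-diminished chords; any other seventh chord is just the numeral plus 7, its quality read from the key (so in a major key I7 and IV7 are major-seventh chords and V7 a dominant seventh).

V7/vi

Stacked in thirds the chord is E-G#-B-D: a dominant seventh chord on E.
E is not a diatonic chord root with this quality in C major, but it lies a perfect fifth above A (vi), so the chord functions as an applied dominant of vi.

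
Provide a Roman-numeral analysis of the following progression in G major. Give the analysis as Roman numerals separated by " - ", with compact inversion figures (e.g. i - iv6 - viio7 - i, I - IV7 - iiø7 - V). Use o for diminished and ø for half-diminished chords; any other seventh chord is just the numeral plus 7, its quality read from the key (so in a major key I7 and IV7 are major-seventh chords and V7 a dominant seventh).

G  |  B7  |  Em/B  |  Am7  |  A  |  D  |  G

G has root G, degree 1 in G major, so I.
B7 is the secondary dominant of vi (dominant seventh chord on B): V7/vi.
Em/B: root E is the submediant; minor triad there is vi64.
Am7: root A is the supertonic; minor seventh chord there is ii7.
A: chromatic; A is V of V, so V/V.
D: root D is the dominant; major triad there is V.
G: major triad on G = scale degree 1 → I.

I - V7/vi - vi64 - ii7 - V/V - V - I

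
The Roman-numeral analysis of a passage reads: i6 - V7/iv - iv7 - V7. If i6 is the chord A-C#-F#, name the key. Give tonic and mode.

i6 is given as A-C#-F# — a minor triad with root F#.
If F# is scale degree 1 and the mode makes that degree carry a minor triad, the tonic is F# and the mode is minor.

F# minor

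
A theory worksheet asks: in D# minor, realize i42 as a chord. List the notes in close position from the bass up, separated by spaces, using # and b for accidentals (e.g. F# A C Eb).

C# D# F# A#

The numeral's case and figure indicate a minor seventh chord. In D# minor its root, the tonic, is D#.
Stacking thirds from D# gives D#-F#-A#-C#.
With the 42 figure the chord is in third inversion; from the bass C# upward in close position it reads C#-D#-F#-A#.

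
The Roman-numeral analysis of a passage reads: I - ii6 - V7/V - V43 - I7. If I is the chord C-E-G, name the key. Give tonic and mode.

The anchor chord is a major triad on C, labeled I.
If C is scale degree 1 and the mode makes that degree carry a major triad, the tonic is C and the mode is major.

C major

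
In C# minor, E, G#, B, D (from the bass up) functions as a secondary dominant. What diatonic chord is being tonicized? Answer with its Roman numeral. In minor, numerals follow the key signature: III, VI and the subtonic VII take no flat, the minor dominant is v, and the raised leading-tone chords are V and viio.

The chord is a dominant seventh chord on E.
A dominant resolves down a perfect fifth: E → A. In C# minor, A is scale degree 6, i.e. VI.

VI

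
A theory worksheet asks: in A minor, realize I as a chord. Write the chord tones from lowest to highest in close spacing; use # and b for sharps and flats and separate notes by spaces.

A C# E

Scale degree 1 in A minor is A; here the chord built on it is altered to a major triad. I is the major tonic (Picardy third), borrowed from the parallel major.
So the chord is A-C#-E, a major triad.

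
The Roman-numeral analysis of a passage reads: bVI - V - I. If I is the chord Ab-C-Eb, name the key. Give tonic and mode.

Ab major

The chord Ab is a major triad rooted on Ab; its label is I.
If Ab is scale degree 1 and the mode makes that degree carry a major triad, the tonic is Ab and the mode is major.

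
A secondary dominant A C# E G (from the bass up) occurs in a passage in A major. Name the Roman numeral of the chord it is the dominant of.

IV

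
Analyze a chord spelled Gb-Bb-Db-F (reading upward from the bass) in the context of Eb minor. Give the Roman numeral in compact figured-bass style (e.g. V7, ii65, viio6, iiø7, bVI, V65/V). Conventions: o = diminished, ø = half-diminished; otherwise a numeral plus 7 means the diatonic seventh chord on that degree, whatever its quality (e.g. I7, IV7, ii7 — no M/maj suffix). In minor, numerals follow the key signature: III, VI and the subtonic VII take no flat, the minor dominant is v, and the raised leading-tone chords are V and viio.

Stacked in thirds the chord is Gb-Bb-Db-F: a major seventh chord on Gb.
In Eb minor, Gb is the mediant; the diatonic major seventh chord there is III7.

III7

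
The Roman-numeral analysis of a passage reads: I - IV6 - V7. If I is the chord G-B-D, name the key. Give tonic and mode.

G major

I is given as G-B-D — a major triad with root G.
If G is scale degree 1 and the mode makes that degree carry a major triad, the tonic is G and the mode is major.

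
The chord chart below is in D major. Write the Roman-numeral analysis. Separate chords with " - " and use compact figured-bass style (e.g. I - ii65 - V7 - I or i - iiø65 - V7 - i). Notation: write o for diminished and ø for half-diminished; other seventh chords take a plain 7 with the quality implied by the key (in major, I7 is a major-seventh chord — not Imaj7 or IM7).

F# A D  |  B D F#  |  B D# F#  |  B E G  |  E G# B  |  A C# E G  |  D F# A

F#-A-D has root D, degree 1 in D major, so I6.
B-D-F# has root B, degree 6 in D major, so vi.
B-D#-F#: a major triad on B, the applied dominant of ii → V/ii.
B-E-G: minor triad on E = scale degree 2 → ii64.
E-G#-B: a major triad on E, the applied dominant of V → V/V.
A-C#-E-G has root A, degree 5 in D major, so V7.
D-F#-A: major triad on D = scale degree 1 → I.

I6 - vi - V/ii - ii64 - V/V - V7 - I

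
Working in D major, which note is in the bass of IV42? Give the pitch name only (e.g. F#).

IV in D major has root G; the chord is G-B-D-F#.
The figure 42 means third inversion — the seventh is in the bass.

F#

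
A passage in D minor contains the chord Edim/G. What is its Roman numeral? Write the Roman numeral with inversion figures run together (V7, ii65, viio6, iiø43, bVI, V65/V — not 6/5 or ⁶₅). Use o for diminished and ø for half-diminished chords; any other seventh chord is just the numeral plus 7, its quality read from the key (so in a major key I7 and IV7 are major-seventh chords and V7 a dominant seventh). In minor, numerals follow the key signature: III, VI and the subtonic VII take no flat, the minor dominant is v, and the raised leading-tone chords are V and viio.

The pitches E-G-Bb form a diminished triad rooted on E.
In D minor, E is the supertonic; the diatonic diminished triad there is iio.
With G in the bass the chord is in first inversion, so the figured bass is 6.

iio6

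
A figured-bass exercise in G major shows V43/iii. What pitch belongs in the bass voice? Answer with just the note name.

C#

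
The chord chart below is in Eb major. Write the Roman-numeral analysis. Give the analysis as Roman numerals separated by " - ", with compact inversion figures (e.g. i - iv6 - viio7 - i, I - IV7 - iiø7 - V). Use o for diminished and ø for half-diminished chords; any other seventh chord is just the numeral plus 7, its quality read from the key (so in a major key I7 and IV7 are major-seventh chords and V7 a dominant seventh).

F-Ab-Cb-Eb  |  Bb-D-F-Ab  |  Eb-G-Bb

iiø7 - V7 - I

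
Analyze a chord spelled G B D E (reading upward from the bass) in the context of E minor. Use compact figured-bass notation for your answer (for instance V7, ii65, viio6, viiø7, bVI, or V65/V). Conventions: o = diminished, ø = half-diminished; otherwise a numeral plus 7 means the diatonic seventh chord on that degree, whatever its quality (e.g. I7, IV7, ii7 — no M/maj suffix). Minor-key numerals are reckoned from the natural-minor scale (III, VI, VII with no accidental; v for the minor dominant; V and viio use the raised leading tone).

i65

The pitches E-G-B-D form a minor seventh chord rooted on E.
In E minor, E is the tonic; the diatonic minor seventh chord there is i7.
With G in the bass the chord is in first inversion, so the figured bass is 65.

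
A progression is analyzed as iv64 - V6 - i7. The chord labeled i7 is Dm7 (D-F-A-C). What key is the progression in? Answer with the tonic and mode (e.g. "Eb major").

D minor

The anchor chord is a minor seventh chord on D, labeled i7.
If D is scale degree 1 and the mode makes that degree carry a minor seventh chord, the tonic is D and the mode is minor.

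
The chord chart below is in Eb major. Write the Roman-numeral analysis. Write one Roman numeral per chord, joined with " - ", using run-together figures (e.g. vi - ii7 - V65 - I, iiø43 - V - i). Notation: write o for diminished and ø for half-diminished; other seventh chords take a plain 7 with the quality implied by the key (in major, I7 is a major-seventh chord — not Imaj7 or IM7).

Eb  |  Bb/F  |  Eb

Eb: root Eb is the tonic; major triad there is I.
Bb/F: root Bb is the dominant; major triad there is V64.
Eb: root Eb is the tonic; major triad there is I.

I - V64 - I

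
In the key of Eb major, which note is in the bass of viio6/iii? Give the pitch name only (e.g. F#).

The applied chord viio6/iii is rooted on F#: F#-A-C.
The figure 6 means first inversion — the third is in the bass.

A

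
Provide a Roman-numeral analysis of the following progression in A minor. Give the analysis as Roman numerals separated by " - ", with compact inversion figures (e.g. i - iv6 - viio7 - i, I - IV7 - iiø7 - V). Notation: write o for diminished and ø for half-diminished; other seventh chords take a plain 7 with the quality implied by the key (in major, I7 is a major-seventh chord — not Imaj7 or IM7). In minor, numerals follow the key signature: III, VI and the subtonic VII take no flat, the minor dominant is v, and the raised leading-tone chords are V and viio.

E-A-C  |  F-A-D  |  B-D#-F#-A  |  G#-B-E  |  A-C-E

E-A-C: minor triad on A = scale degree 1 → i64.
F-A-D has root D, degree 4 in A minor, so iv6.
B-D#-F#-A: a dominant seventh chord on B, the applied dominant of V → V7/V.
G#-B-E: root E is the dominant; major triad there is V6.
A-C-E has root A, degree 1 in A minor, so i.

i64 - iv6 - V7/V - V6 - i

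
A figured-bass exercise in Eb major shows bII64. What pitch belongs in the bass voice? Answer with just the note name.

bII in Eb major has root Fb; the chord is Fb-Ab-Cb.
The figure 64 means second inversion — the fifth is in the bass.

Cb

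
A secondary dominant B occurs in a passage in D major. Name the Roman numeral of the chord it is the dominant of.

The chord is a major triad on B.
A dominant resolves down a perfect fifth: B → E. In D major, E is scale degree 2, i.e. ii.

ii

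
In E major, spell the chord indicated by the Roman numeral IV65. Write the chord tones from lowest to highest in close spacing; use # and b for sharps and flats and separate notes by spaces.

In E major, scale degree 4 is A, and the diatonic chord built there is a major seventh chord.
That chord is spelled A-C#-E-G#.
The figured bass 65 indicates first inversion, placing the third (C#) in the bass: C#-E-G#-A.

C# E G# A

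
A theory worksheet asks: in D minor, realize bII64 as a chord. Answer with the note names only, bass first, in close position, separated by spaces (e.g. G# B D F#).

Scale degree 2 in D minor is E; lowering it a half step gives Eb. bII64 is the Neapolitan chord — a major triad on the lowered second degree.
So the chord is Eb-G-Bb.
With the 64 figure the chord is in second inversion; from the bass Bb upward in close position it reads Bb-Eb-G.

Bb Eb G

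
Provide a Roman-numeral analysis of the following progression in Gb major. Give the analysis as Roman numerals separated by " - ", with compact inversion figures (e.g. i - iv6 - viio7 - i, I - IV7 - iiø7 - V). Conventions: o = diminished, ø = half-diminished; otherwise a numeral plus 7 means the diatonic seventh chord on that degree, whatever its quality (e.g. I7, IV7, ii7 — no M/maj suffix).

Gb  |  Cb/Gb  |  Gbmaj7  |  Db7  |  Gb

I - IV64 - I7 - V7 - I

Gb has root Gb, degree 1 in Gb major, so I.
Cb/Gb: root Cb is the subdominant; major triad there is IV64.
Gbmaj7: root Gb is the tonic; major seventh chord there is I7.
Db7: dominant seventh chord on Db = scale degree 5 → V7.
Gb has root Gb, degree 1 in Gb major, so I.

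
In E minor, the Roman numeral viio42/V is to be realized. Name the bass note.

G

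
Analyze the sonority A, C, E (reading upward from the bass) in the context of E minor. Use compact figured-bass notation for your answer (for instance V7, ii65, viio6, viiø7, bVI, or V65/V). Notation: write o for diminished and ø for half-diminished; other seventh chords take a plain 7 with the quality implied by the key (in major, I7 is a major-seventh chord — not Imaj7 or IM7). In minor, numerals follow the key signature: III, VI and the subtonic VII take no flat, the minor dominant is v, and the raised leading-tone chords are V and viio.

iv

The pitches A-C-E form a minor triad rooted on A.
A is scale degree 4 in E minor, and a minor triad on that degree is written iv.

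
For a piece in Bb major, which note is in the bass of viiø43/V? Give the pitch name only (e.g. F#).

Bb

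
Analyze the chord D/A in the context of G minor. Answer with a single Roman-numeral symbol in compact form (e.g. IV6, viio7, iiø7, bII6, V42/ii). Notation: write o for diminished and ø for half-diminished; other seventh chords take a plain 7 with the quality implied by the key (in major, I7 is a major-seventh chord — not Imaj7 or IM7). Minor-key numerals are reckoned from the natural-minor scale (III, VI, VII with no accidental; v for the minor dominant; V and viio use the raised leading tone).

Stacked in thirds the chord is D-F#-A: a major triad on D.
In G minor, D is the dominant; the diatonic major triad there is V.
With A in the bass the chord is in second inversion, so the figured bass is 64.

V64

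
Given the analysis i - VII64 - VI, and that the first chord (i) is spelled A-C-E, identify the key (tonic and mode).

A minor

The chord Am is a minor triad rooted on A; its label is i.
If A is scale degree 1 and the mode makes that degree carry a minor triad, the tonic is A and the mode is minor.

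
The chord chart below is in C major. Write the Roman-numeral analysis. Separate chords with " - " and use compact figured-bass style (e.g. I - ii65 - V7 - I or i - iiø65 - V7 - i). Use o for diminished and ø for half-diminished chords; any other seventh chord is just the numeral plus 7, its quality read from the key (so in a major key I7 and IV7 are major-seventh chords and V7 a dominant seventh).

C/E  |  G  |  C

I6 - V - I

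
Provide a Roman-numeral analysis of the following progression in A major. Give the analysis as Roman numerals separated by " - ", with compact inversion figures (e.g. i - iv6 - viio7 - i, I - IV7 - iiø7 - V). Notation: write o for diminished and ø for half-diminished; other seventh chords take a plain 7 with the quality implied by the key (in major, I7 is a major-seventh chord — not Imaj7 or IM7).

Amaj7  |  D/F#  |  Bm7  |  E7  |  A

Amaj7: major seventh chord on A = scale degree 1 → I7.
D/F# has root D, degree 4 in A major, so IV6.
Bm7: minor seventh chord on B = scale degree 2 → ii7.
E7: root E is the dominant; dominant seventh chord there is V7.
A: major triad on A = scale degree 1 → I.

I7 - IV6 - ii7 - V7 - I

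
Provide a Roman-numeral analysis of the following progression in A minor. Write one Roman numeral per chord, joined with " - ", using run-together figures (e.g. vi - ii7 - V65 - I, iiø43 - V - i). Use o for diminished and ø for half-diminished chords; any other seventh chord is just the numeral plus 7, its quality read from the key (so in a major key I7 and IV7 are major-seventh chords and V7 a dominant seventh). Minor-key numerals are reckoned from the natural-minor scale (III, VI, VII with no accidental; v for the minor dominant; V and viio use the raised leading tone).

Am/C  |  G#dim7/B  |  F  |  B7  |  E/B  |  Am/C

Am/C: root A is the tonic; minor triad there is i6.
G#dim7/B has root G#, degree 7 in A minor, so viio65.
F has root F, degree 6 in A minor, so VI.
B7: a dominant seventh chord on B, the applied dominant of V → V7/V.
E/B: major triad on E = scale degree 5 → V64.
Am/C: minor triad on A = scale degree 1 → i6.

i6 - viio65 - VI - V7/V - V64 - i6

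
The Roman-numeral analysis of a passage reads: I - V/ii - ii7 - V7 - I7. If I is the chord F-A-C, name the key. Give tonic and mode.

F major

The chord F is a major triad rooted on F; its label is I.
If F is scale degree 1 and the mode makes that degree carry a major triad, the tonic is F and the mode is major.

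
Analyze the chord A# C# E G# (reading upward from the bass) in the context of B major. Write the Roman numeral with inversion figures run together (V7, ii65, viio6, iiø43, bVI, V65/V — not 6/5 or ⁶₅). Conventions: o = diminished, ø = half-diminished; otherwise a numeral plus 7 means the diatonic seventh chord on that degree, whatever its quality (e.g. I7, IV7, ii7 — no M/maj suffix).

viiø7

Stacked in thirds the chord is A#-C#-E-G#: a half-diminished seventh chord on A#.
A# is scale degree 7 in B major, and a half-diminished seventh chord on that degree is written viiø7.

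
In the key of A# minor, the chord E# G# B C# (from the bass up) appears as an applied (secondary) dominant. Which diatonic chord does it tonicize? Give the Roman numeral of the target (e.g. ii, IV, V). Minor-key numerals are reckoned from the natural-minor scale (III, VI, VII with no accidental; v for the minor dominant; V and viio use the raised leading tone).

VI

The chord is a dominant seventh chord on C#.
A dominant resolves down a perfect fifth: C# → F#. In A# minor, F# is scale degree 6, i.e. VI.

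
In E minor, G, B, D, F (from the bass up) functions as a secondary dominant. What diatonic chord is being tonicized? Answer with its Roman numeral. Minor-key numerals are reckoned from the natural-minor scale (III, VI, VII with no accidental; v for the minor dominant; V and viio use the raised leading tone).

VI

The chord is a dominant seventh chord on G.
A dominant resolves down a perfect fifth: G → C. In E minor, C is scale degree 6, i.e. VI.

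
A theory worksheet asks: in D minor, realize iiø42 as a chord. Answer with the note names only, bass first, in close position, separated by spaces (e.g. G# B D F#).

D E G Bb

In D minor, the second degree is E, and the diatonic chord built there is a half-diminished seventh chord.
Stacking thirds from E gives E-G-Bb-D.
With the 42 figure the chord is in third inversion; from the bass D upward in close position it reads D-E-G-Bb.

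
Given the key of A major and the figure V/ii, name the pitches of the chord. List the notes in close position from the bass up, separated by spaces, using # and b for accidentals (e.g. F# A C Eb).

F# A# C#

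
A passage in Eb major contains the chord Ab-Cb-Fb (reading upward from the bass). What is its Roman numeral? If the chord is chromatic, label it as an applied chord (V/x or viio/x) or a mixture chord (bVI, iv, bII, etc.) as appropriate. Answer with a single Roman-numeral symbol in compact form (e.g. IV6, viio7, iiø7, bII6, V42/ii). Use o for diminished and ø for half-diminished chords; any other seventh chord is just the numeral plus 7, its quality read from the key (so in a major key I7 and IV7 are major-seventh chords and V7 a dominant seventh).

The pitches Fb-Ab-Cb form a major triad rooted on Fb.
Fb is the lowered second degree of Eb major (diatonic 2 would be F). This is the Neapolitan sixth — a major triad on the lowered second degree, here in its customary first inversion.
With Ab in the bass the chord is in first inversion, so the figured bass is 6.

bII6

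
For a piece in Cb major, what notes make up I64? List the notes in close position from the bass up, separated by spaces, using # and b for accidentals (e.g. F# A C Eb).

Gb Cb Eb

In Cb major, the tonic is Cb, and the diatonic chord built there is a major triad.
That chord is spelled Cb-Eb-Gb.
The figured bass 64 indicates second inversion, placing the fifth (Gb) in the bass: Gb-Cb-Eb.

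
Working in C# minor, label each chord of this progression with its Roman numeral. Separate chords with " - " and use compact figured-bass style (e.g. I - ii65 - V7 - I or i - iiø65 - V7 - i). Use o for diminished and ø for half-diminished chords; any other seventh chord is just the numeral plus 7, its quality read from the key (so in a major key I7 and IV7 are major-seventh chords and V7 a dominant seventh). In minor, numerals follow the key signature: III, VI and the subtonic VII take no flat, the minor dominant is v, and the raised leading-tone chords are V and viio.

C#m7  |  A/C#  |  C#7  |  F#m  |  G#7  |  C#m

i7 - VI6 - V7/iv - iv - V7 - i

C#m7: minor seventh chord on C# = scale degree 1 → i7.
A/C# has root A, degree 6 in C# minor, so VI6.
C#7 is the secondary dominant of iv (dominant seventh chord on C#): V7/iv.
F#m: minor triad on F# = scale degree 4 → iv.
G#7 has root G#, degree 5 in C# minor, so V7.
C#m has root C#, degree 1 in C# minor, so i.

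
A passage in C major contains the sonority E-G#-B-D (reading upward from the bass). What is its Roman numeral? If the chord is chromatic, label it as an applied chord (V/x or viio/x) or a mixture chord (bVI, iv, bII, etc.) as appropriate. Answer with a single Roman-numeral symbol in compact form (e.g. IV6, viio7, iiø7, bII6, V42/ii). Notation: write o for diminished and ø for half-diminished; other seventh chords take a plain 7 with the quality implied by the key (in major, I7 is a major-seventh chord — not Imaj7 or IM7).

Stacked in thirds the chord is E-G#-B-D: a dominant seventh chord on E.
E is not a diatonic chord root with this quality in C major, but it lies a perfect fifth above A (vi), so the chord functions as an applied dominant of vi.

V7/vi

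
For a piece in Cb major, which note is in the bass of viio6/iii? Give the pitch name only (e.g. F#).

The applied chord viio6/iii is rooted on D: D-F-Ab.
The figure 6 means first inversion — the third is in the bass.

F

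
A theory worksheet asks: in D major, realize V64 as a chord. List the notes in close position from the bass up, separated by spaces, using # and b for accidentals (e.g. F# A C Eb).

The numeral's case and figure indicate a major triad. In D major its root, the dominant, is A.
Stacking thirds from A gives A-C#-E.
The figured bass 64 indicates second inversion, placing the fifth (E) in the bass: E-A-C#.

E A C#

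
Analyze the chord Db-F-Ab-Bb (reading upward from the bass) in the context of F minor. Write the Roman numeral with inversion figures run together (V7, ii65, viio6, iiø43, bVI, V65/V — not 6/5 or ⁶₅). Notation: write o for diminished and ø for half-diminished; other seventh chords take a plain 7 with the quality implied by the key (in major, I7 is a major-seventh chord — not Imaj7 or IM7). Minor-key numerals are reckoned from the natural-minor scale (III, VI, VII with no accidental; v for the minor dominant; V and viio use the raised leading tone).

iv65

The pitches Bb-Db-F-Ab form a minor seventh chord rooted on Bb.
Bb is scale degree 4 in F minor, and a minor seventh chord on that degree is written iv7.
With Db in the bass the chord is in first inversion, so the figured bass is 65.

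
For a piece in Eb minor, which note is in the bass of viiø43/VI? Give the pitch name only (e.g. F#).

The applied chord viiø43/VI is rooted on Bb: Bb-Db-Fb-Ab.
The figure 43 means second inversion — the fifth is in the bass.

Fb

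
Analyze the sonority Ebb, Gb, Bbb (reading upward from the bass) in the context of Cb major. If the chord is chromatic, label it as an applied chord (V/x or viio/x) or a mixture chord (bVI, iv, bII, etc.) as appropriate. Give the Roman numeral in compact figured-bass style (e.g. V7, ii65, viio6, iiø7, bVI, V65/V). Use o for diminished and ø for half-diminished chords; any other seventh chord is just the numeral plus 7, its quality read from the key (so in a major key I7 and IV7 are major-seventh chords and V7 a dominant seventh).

The pitches Ebb-Gb-Bbb form a major triad rooted on Ebb.
Ebb is the lowered third degree of Cb major (diatonic 3 would be Eb). This is a major triad on the lowered third degree, borrowed from the parallel minor.

bIII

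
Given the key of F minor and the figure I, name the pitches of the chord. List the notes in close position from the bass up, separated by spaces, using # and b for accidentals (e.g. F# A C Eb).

I is the major tonic (Picardy third), borrowed from the parallel major. In F minor that root is F.
So the chord is F-A-C, a major triad.

F A C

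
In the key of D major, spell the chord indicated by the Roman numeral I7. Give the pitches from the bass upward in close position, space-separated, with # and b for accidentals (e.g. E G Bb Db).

D F# A C#

The numeral's case and figure indicate a major seventh chord. In D major its root, the tonic, is D.
Stacking thirds from D gives D-F#-A-C#.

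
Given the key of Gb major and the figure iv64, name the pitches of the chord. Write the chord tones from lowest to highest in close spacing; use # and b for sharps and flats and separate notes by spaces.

iv64 is the minor subdominant, borrowed from the parallel minor. In Gb major that root is Cb.
So the chord is Cb-Ebb-Gb.
The figured bass 64 indicates second inversion, placing the fifth (Gb) in the bass: Gb-Cb-Ebb.

Gb Cb Ebb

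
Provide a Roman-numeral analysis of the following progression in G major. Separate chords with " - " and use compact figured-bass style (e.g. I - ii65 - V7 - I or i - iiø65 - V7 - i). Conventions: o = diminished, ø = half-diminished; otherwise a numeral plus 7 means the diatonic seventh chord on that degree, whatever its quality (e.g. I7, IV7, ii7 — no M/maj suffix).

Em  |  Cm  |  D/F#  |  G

Em has root E, degree 6 in G major, so vi.
Cm is non-diatonic — iv, a mixture chord from G minor.
D/F#: root D is the dominant; major triad there is V6.
G has root G, degree 1 in G major, so I.

vi - iv - V6 - I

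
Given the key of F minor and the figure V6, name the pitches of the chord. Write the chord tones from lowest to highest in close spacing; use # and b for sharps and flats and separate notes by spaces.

In F minor, scale degree 5 is C. The dominant is major (leading tone raised), so V is a major triad.
That chord is spelled C-E-G.
The figured bass 6 indicates first inversion, placing the third (E) in the bass: E-G-C.

E G C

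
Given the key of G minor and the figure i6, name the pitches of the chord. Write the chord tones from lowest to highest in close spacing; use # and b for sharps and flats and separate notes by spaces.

In G minor, the first degree is G, and the diatonic chord built there is a minor triad.
Stacking thirds from G gives G-Bb-D.
The figured bass 6 indicates first inversion, placing the third (Bb) in the bass: Bb-D-G.

Bb D G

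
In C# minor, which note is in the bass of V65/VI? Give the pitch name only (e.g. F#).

G#

The applied chord V65/VI is rooted on E: E-G#-B-D.
The figure 65 means first inversion — the third is in the bass.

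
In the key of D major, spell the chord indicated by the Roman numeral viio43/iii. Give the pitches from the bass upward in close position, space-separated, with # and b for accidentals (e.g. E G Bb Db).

B D E# G#

viio43/iii is a secondary leading-tone chord. The target iii is F# in D major; the applied chord is rooted a semitone below, on E#.
Building a fully diminished seventh chord on E# gives E#-G#-B-D.
The figured bass 43 indicates second inversion, placing the fifth (B) in the bass: B-D-E#-G#.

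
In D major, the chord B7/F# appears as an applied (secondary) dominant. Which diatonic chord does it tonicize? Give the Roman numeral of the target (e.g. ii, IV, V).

The chord is a dominant seventh chord on B.
A dominant resolves down a perfect fifth: B → E. In D major, E is scale degree 2, i.e. ii.

ii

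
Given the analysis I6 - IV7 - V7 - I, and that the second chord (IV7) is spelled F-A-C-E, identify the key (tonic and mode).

C major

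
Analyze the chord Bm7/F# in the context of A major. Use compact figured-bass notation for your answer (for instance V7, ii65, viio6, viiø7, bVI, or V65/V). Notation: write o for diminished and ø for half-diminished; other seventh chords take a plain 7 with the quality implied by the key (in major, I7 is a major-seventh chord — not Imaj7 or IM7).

ii43

Stacked in thirds the chord is B-D-F#-A: a minor seventh chord on B.
B is scale degree 2 in A major, and a minor seventh chord on that degree is written ii7.
With F# in the bass the chord is in second inversion, so the figured bass is 43.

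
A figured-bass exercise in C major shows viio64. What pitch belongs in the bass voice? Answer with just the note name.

F

viio in C major has root B; the chord is B-D-F.
The figure 64 means second inversion — the fifth is in the bass.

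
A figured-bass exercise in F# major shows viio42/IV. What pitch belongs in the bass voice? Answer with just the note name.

The applied chord viio42/IV is rooted on A#: A#-C#-E-G.
The figure 42 means third inversion — the seventh is in the bass.

G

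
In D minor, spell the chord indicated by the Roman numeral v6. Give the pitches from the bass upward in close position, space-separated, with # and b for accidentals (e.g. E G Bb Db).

The numeral's case and figure indicate a minor triad. In D minor its root, scale degree 5, is A.
Stacking thirds from A gives A-C-E.
With the 6 figure the chord is in first inversion; from the bass C upward in close position it reads C-E-A.

C E A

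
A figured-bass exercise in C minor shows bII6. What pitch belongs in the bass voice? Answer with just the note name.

bII in C minor has root Db; the chord is Db-F-Ab.
The figure 6 means first inversion — the third is in the bass.

F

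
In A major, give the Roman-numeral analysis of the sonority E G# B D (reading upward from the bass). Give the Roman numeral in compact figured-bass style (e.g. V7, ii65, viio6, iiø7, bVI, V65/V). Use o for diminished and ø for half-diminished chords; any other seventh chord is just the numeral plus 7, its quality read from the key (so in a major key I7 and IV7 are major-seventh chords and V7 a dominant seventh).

V7

Stacked in thirds the chord is E-G#-B-D: a dominant seventh chord on E.
In A major, E is the dominant; the diatonic dominant seventh chord there is V7.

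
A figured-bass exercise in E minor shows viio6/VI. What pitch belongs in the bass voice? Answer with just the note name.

The applied chord viio6/VI is rooted on B: B-D-F.
The figure 6 means first inversion — the third is in the bass.

D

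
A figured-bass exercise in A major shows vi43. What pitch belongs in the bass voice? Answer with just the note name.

C#

vi in A major has root F#; the chord is F#-A-C#-E.
The figure 43 means second inversion — the fifth is in the bass.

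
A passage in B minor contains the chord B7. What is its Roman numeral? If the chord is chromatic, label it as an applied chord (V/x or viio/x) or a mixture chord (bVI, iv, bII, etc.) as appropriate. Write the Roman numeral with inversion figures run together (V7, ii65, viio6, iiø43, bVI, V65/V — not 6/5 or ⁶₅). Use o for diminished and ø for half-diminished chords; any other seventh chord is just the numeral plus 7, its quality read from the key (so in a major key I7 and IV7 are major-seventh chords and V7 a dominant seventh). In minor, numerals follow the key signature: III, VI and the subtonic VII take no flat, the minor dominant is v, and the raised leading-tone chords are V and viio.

The pitches B-D#-F#-A form a dominant seventh chord rooted on B.
B is not a diatonic chord root with this quality in B minor, but it lies a perfect fifth above E (iv), so the chord functions as an applied dominant of iv.

V7/iv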